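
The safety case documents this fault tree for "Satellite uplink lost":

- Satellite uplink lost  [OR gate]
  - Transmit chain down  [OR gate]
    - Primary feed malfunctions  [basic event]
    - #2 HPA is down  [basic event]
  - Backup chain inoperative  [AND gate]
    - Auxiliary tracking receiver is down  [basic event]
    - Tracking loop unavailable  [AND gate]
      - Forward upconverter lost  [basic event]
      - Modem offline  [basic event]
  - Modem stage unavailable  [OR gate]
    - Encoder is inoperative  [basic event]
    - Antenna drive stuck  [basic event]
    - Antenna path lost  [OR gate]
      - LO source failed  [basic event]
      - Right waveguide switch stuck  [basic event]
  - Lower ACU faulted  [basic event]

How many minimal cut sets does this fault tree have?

8

Transmit chain down [OR]: union of children's cut sets → 2 cut set(s).
Tracking loop unavailable [AND]: one cut set from each child combined → 1 × 1 = 1 cut set(s).
Backup chain inoperative [AND]: one cut set from each child combined → 1 × 1 = 1 cut set(s).
Antenna path lost [OR]: union of children's cut sets → 2 cut set(s).
Modem stage unavailable [OR]: union of children's cut sets → 4 cut set(s).
Satellite uplink lost [OR]: union of children's cut sets → 8 cut set(s).
Minimal cut sets: {Primary feed malfunctions}; {#2 HPA is down}; {Auxiliary tracking receiver is down, Forward upconverter lost, Modem offline}; {Encoder is inoperative}; {Antenna drive stuck}; {LO source failed}; {Right waveguide switch stuck}; {Lower ACU faulted}.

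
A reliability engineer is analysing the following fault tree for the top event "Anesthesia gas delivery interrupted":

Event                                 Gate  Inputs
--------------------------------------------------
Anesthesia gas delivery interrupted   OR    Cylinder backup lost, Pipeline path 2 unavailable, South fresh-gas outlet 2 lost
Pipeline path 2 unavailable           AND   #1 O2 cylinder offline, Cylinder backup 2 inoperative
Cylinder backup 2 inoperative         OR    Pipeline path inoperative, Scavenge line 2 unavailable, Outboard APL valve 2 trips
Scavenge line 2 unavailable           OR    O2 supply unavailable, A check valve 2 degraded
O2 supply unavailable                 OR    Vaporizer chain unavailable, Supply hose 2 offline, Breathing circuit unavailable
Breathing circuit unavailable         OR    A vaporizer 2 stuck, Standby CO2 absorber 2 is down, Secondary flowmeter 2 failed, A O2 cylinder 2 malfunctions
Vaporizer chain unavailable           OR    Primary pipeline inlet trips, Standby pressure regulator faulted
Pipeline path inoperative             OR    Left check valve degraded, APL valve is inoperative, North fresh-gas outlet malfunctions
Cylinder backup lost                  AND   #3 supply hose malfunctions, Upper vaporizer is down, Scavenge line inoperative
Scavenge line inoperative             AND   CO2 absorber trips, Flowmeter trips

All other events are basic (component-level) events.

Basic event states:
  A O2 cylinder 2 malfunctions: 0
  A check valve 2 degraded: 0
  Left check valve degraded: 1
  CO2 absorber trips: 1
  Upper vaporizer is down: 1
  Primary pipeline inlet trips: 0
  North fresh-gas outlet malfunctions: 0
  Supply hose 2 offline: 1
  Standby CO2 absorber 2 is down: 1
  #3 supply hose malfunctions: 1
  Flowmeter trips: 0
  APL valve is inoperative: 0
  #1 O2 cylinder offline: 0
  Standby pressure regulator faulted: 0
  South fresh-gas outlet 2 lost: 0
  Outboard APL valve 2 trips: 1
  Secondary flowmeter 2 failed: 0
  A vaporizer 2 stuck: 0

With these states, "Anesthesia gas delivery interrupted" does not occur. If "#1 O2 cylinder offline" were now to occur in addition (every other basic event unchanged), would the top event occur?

Yes

Counterfactual: set "#1 O2 cylinder offline" to occurred.
Scavenge line inoperative [AND]: CO2 absorber trips=occurs, Flowmeter trips=not → not all inputs occur → does not occur.
Cylinder backup lost [AND]: #3 supply hose malfunctions=occurs, Upper vaporizer is down=occurs, Scavenge line inoperative=not → not all inputs occur → does not occur.
Pipeline path inoperative [OR]: Left check valve degraded=occurs, APL valve is inoperative=not, North fresh-gas outlet malfunctions=not → at least one input occurs → occurs.
Vaporizer chain unavailable [OR]: Primary pipeline inlet trips=not, Standby pressure regulator faulted=not → no input occurs → does not occur.
Breathing circuit unavailable [OR]: A vaporizer 2 stuck=not, Standby CO2 absorber 2 is down=occurs, Secondary flowmeter 2 failed=not, A O2 cylinder 2 malfunctions=not → at least one input occurs → occurs.
O2 supply unavailable [OR]: Vaporizer chain unavailable=not, Supply hose 2 offline=occurs, Breathing circuit unavailable=occurs → at least one input occurs → occurs.
Scavenge line 2 unavailable [OR]: O2 supply unavailable=occurs, A check valve 2 degraded=not → at least one input occurs → occurs.
Cylinder backup 2 inoperative [OR]: Pipeline path inoperative=occurs, Scavenge line 2 unavailable=occurs, Outboard APL valve 2 trips=occurs → at least one input occurs → occurs.
Pipeline path 2 unavailable [AND]: #1 O2 cylinder offline=occurs, Cylinder backup 2 inoperative=occurs → all inputs occur → occurs.
Anesthesia gas delivery interrupted [OR]: Cylinder backup lost=not, Pipeline path 2 unavailable=occurs, South fresh-gas outlet 2 lost=not → at least one input occurs → occurs.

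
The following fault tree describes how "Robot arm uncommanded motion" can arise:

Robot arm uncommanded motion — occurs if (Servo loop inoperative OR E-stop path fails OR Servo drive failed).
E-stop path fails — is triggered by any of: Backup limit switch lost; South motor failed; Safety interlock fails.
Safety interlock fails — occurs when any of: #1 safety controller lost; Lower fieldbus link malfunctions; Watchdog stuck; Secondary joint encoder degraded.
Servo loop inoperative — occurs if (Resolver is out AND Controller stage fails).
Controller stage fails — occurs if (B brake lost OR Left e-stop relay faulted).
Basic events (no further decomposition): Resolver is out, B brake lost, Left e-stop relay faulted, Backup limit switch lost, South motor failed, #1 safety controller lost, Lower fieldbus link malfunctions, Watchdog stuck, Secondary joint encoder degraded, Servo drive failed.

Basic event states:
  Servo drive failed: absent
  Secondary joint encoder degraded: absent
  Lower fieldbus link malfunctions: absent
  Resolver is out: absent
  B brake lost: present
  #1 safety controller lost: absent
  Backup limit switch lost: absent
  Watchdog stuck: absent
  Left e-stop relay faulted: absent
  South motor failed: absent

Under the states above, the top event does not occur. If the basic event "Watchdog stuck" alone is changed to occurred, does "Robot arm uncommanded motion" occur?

Yes

Counterfactual: set "Watchdog stuck" to occurred.
Controller stage fails [OR]: B brake lost=occurs, Left e-stop relay faulted=not → at least one input occurs → occurs.
Servo loop inoperative [AND]: Resolver is out=not, Controller stage fails=occurs → not all inputs occur → does not occur.
Safety interlock fails [OR]: #1 safety controller lost=not, Lower fieldbus link malfunctions=not, Watchdog stuck=occurs, Secondary joint encoder degraded=not → at least one input occurs → occurs.
E-stop path fails [OR]: Backup limit switch lost=not, South motor failed=not, Safety interlock fails=occurs → at least one input occurs → occurs.
Robot arm uncommanded motion [OR]: Servo loop inoperative=not, E-stop path fails=occurs, Servo drive failed=not → at least one input occurs → occurs.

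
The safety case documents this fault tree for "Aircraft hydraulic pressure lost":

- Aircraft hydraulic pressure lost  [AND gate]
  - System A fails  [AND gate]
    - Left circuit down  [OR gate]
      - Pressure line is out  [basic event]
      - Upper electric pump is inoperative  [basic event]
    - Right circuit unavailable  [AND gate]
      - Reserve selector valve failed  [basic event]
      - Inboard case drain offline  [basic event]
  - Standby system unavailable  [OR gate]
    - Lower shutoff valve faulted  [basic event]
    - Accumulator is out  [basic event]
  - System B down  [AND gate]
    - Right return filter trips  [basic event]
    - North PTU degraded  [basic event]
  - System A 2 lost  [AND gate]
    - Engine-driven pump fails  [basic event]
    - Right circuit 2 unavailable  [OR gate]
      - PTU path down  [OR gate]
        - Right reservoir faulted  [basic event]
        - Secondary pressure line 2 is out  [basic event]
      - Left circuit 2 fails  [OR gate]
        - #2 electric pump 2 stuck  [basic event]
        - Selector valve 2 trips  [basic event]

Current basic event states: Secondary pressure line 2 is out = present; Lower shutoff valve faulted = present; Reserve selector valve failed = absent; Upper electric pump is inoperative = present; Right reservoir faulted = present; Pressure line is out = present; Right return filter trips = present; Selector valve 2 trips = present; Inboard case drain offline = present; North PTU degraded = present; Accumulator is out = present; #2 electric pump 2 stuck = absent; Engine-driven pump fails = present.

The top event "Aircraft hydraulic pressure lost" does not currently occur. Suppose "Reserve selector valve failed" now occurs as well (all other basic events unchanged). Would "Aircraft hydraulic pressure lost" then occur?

Counterfactual: set "Reserve selector valve failed" to occurred.
Left circuit down [OR]: Pressure line is out=occurs, Upper electric pump is inoperative=occurs → at least one input occurs → occurs.
Right circuit unavailable [AND]: Reserve selector valve failed=occurs, Inboard case drain offline=occurs → all inputs occur → occurs.
System A fails [AND]: Left circuit down=occurs, Right circuit unavailable=occurs → all inputs occur → occurs.
Standby system unavailable [OR]: Lower shutoff valve faulted=occurs, Accumulator is out=occurs → at least one input occurs → occurs.
System B down [AND]: Right return filter trips=occurs, North PTU degraded=occurs → all inputs occur → occurs.
PTU path down [OR]: Right reservoir faulted=occurs, Secondary pressure line 2 is out=occurs → at least one input occurs → occurs.
Left circuit 2 fails [OR]: #2 electric pump 2 stuck=not, Selector valve 2 trips=occurs → at least one input occurs → occurs.
Right circuit 2 unavailable [OR]: PTU path down=occurs, Left circuit 2 fails=occurs → at least one input occurs → occurs.
System A 2 lost [AND]: Engine-driven pump fails=occurs, Right circuit 2 unavailable=occurs → all inputs occur → occurs.
Aircraft hydraulic pressure lost [AND]: System A fails=occurs, Standby system unavailable=occurs, System B down=occurs, System A 2 lost=occurs → all inputs occur → occurs.

Yes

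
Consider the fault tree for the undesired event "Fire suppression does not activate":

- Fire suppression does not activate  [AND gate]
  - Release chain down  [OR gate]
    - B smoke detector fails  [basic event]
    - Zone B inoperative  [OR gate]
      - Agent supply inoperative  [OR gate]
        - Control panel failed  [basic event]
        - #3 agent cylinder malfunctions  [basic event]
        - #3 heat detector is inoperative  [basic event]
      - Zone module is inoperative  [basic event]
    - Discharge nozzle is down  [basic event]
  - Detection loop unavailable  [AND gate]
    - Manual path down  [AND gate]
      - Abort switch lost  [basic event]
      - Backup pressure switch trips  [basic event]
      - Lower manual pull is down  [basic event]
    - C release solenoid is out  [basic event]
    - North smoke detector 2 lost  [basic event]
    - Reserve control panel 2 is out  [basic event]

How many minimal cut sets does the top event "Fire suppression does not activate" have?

6

Agent supply inoperative [OR]: union of children's cut sets → 3 cut set(s).
Zone B inoperative [OR]: union of children's cut sets → 4 cut set(s).
Release chain down [OR]: union of children's cut sets → 6 cut set(s).
Manual path down [AND]: one cut set from each child combined → 1 × 1 × 1 = 1 cut set(s).
Detection loop unavailable [AND]: one cut set from each child combined → 1 × 1 × 1 × 1 = 1 cut set(s).
Fire suppression does not activate [AND]: one cut set from each child combined → 6 × 1 = 6 cut set(s).
Minimal cut sets: {Abort switch lost, B smoke detector fails, Backup pressure switch trips, C release solenoid is out, Lower manual pull is down, North smoke detector 2 lost, Reserve control panel 2 is out}; {Abort switch lost, Backup pressure switch trips, C release solenoid is out, Control panel failed, Lower manual pull is down, North smoke detector 2 lost, Reserve control panel 2 is out}; {#3 agent cylinder malfunctions, Abort switch lost, Backup pressure switch trips, C release solenoid is out, Lower manual pull is down, North smoke detector 2 lost, Reserve control panel 2 is out}; {#3 heat detector is inoperative, Abort switch lost, Backup pressure switch trips, C release solenoid is out, Lower manual pull is down, North smoke detector 2 lost, Reserve control panel 2 is out}; {Abort switch lost, Backup pressure switch trips, C release solenoid is out, Lower manual pull is down, North smoke detector 2 lost, Reserve control panel 2 is out, Zone module is inoperative}; {Abort switch lost, Backup pressure switch trips, C release solenoid is out, Discharge nozzle is down, Lower manual pull is down, North smoke detector 2 lost, Reserve control panel 2 is out}.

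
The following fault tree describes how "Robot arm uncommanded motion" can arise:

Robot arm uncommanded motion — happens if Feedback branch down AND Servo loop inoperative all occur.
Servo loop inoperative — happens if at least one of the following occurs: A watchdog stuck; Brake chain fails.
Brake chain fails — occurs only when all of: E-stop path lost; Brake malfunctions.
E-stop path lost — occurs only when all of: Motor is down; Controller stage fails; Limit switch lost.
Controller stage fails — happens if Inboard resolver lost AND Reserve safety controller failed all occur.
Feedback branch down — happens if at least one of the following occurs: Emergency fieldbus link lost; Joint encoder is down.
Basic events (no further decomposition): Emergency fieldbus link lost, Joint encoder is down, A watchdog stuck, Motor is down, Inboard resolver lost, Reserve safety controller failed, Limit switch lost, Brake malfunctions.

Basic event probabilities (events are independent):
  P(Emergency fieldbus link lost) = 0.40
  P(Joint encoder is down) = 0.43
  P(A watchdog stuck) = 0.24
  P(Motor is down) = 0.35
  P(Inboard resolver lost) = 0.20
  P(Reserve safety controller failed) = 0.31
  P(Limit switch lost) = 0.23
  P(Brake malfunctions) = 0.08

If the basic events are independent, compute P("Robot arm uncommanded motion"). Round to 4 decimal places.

P(Feedback branch down) [OR] = 1 − (1−0.40) × (1−0.43) = 0.658000
P(Controller stage fails) [AND] = 0.20 × 0.31 = 0.062000
P(E-stop path lost) [AND] = 0.35 × 0.062000 × 0.23 = 0.004991
P(Brake chain fails) [AND] = 0.004991 × 0.08 = 0.000399
P(Servo loop inoperative) [OR] = 1 − (1−0.24) × (1−0.000399) = 0.240303
P(Robot arm uncommanded motion) [AND] = 0.658000 × 0.240303 = 0.158119
Rounded to 4 decimal places: P(Robot arm uncommanded motion) ≈ 0.1581.

0.1581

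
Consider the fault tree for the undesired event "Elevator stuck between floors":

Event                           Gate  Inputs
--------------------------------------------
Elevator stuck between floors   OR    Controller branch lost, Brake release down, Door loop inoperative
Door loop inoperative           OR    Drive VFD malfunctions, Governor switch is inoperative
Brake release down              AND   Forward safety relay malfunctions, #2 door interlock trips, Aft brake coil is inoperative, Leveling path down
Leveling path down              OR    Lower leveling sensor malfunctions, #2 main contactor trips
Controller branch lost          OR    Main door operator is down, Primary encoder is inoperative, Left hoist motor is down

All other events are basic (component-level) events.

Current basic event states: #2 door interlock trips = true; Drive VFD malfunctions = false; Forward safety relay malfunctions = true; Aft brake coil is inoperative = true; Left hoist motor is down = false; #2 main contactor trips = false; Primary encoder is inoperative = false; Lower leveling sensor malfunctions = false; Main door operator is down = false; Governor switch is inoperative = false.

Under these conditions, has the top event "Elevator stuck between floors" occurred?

Controller branch lost [OR]: Main door operator is down=not, Primary encoder is inoperative=not, Left hoist motor is down=not → no input occurs → does not occur.
Leveling path down [OR]: Lower leveling sensor malfunctions=not, #2 main contactor trips=not → no input occurs → does not occur.
Brake release down [AND]: Forward safety relay malfunctions=occurs, #2 door interlock trips=occurs, Aft brake coil is inoperative=occurs, Leveling path down=not → not all inputs occur → does not occur.
Door loop inoperative [OR]: Drive VFD malfunctions=not, Governor switch is inoperative=not → no input occurs → does not occur.
Elevator stuck between floors [OR]: Controller branch lost=not, Brake release down=not, Door loop inoperative=not → no input occurs → does not occur.

No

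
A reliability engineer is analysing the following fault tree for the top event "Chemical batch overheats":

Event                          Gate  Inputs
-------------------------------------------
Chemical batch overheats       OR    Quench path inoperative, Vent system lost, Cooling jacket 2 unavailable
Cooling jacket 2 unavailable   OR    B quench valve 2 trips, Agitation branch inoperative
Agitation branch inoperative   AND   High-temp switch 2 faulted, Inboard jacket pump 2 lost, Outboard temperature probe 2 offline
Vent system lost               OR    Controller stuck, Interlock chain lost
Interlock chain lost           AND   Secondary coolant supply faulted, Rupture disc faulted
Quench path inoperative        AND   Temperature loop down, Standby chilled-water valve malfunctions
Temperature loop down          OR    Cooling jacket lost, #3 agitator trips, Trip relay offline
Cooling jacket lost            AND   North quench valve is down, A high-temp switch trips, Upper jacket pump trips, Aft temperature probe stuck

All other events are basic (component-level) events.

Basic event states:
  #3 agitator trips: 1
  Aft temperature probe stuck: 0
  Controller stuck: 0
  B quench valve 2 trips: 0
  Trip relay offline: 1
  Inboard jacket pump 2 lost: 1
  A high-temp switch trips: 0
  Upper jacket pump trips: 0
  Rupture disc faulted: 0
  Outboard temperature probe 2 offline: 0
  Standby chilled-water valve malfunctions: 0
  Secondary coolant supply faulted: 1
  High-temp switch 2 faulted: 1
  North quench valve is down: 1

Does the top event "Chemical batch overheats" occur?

No

Cooling jacket lost [AND]: North quench valve is down=occurs, A high-temp switch trips=not, Upper jacket pump trips=not, Aft temperature probe stuck=not → not all inputs occur → does not occur.
Temperature loop down [OR]: Cooling jacket lost=not, #3 agitator trips=occurs, Trip relay offline=occurs → at least one input occurs → occurs.
Quench path inoperative [AND]: Temperature loop down=occurs, Standby chilled-water valve malfunctions=not → not all inputs occur → does not occur.
Interlock chain lost [AND]: Secondary coolant supply faulted=occurs, Rupture disc faulted=not → not all inputs occur → does not occur.
Vent system lost [OR]: Controller stuck=not, Interlock chain lost=not → no input occurs → does not occur.
Agitation branch inoperative [AND]: High-temp switch 2 faulted=occurs, Inboard jacket pump 2 lost=occurs, Outboard temperature probe 2 offline=not → not all inputs occur → does not occur.
Cooling jacket 2 unavailable [OR]: B quench valve 2 trips=not, Agitation branch inoperative=not → no input occurs → does not occur.
Chemical batch overheats [OR]: Quench path inoperative=not, Vent system lost=not, Cooling jacket 2 unavailable=not → no input occurs → does not occur.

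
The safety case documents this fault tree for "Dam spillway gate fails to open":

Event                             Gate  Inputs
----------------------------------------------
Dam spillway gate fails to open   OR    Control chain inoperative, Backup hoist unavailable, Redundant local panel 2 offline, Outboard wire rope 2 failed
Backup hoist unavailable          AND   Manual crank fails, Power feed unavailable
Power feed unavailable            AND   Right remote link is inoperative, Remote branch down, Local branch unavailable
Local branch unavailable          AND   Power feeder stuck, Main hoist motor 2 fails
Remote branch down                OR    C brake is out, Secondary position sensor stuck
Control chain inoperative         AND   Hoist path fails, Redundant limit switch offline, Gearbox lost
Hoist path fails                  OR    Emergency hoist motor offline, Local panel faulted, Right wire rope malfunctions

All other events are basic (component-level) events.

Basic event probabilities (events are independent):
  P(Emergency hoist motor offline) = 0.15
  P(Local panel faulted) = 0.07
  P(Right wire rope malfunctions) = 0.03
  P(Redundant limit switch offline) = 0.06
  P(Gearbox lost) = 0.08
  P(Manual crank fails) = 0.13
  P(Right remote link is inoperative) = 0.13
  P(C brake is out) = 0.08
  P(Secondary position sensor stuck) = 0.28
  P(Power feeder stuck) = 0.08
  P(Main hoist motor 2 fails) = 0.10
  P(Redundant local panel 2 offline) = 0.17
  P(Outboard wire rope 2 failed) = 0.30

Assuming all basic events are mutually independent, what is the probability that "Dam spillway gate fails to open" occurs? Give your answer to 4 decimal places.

P(Hoist path fails) [OR] = 1 − (1−0.15) × (1−0.07) × (1−0.03) = 0.233215
P(Control chain inoperative) [AND] = 0.233215 × 0.06 × 0.08 = 0.001119
P(Remote branch down) [OR] = 1 − (1−0.08) × (1−0.28) = 0.337600
P(Local branch unavailable) [AND] = 0.08 × 0.10 = 0.008000
P(Power feed unavailable) [AND] = 0.13 × 0.337600 × 0.008000 = 0.000351
P(Backup hoist unavailable) [AND] = 0.13 × 0.000351 = 0.000046
P(Dam spillway gate fails to open) [OR] = 1 − (1−0.001119) × (1−0.000046) × (1−0.17) × (1−0.30) = 0.419677
Rounded to 4 decimal places: P(Dam spillway gate fails to open) ≈ 0.4197.

0.4197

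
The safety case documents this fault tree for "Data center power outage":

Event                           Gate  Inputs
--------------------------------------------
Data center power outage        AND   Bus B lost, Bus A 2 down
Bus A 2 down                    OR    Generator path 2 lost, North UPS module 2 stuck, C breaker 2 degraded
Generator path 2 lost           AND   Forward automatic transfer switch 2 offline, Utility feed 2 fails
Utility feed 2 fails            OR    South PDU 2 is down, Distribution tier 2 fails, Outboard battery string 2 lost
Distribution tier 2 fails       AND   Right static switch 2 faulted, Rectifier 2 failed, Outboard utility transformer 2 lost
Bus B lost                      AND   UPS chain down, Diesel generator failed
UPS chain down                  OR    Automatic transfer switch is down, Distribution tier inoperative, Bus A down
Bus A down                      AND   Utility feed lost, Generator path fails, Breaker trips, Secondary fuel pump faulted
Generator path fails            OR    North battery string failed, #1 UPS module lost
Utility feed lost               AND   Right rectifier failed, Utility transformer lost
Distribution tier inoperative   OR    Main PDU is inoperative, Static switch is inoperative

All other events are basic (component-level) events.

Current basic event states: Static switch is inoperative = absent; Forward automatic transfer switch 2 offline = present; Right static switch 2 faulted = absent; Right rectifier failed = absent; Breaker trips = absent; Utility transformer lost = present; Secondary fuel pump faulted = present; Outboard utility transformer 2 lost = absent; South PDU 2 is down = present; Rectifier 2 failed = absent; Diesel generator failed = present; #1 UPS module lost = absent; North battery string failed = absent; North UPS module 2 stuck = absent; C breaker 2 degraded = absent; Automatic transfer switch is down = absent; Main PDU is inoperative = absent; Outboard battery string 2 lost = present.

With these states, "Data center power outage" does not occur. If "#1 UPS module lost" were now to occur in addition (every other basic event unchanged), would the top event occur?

No

Counterfactual: set "#1 UPS module lost" to occurred.
Distribution tier inoperative [OR]: Main PDU is inoperative=not, Static switch is inoperative=not → no input occurs → does not occur.
Utility feed lost [AND]: Right rectifier failed=not, Utility transformer lost=occurs → not all inputs occur → does not occur.
Generator path fails [OR]: North battery string failed=not, #1 UPS module lost=occurs → at least one input occurs → occurs.
Bus A down [AND]: Utility feed lost=not, Generator path fails=occurs, Breaker trips=not, Secondary fuel pump faulted=occurs → not all inputs occur → does not occur.
UPS chain down [OR]: Automatic transfer switch is down=not, Distribution tier inoperative=not, Bus A down=not → no input occurs → does not occur.
Bus B lost [AND]: UPS chain down=not, Diesel generator failed=occurs → not all inputs occur → does not occur.
Distribution tier 2 fails [AND]: Right static switch 2 faulted=not, Rectifier 2 failed=not, Outboard utility transformer 2 lost=not → not all inputs occur → does not occur.
Utility feed 2 fails [OR]: South PDU 2 is down=occurs, Distribution tier 2 fails=not, Outboard battery string 2 lost=occurs → at least one input occurs → occurs.
Generator path 2 lost [AND]: Forward automatic transfer switch 2 offline=occurs, Utility feed 2 fails=occurs → all inputs occur → occurs.
Bus A 2 down [OR]: Generator path 2 lost=occurs, North UPS module 2 stuck=not, C breaker 2 degraded=not → at least one input occurs → occurs.
Data center power outage [AND]: Bus B lost=not, Bus A 2 down=occurs → not all inputs occur → does not occur.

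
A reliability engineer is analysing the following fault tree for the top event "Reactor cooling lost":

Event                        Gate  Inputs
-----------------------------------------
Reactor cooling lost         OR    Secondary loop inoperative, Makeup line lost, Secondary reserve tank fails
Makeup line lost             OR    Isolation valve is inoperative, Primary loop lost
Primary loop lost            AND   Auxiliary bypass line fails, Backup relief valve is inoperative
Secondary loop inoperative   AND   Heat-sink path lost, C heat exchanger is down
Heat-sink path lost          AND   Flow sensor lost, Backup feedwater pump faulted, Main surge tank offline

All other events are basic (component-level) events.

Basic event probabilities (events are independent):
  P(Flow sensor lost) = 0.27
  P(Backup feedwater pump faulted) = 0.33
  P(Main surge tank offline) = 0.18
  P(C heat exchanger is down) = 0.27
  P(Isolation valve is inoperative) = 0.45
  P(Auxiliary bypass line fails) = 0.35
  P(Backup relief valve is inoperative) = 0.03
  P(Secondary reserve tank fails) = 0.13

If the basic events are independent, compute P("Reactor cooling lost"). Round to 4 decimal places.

0.5286

P(Heat-sink path lost) [AND] = 0.27 × 0.33 × 0.18 = 0.016038
P(Secondary loop inoperative) [AND] = 0.016038 × 0.27 = 0.004330
P(Primary loop lost) [AND] = 0.35 × 0.03 = 0.010500
P(Makeup line lost) [OR] = 1 − (1−0.45) × (1−0.010500) = 0.455775
P(Reactor cooling lost) [OR] = 1 − (1−0.004330) × (1−0.455775) × (1−0.13) = 0.528574
Rounded to 4 decimal places: P(Reactor cooling lost) ≈ 0.5286.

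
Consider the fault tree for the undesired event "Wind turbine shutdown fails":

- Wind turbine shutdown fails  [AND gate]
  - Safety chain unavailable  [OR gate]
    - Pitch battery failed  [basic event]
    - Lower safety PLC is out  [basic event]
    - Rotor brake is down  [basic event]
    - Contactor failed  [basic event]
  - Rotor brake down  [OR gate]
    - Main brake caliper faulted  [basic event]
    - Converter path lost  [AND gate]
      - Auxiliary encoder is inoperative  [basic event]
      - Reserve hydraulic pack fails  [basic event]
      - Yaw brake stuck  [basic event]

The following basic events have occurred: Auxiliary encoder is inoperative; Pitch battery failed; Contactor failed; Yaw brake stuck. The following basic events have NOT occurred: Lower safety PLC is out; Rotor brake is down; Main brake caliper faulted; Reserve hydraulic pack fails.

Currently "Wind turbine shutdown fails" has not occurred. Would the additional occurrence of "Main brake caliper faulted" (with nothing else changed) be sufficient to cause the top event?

Yes

Counterfactual: set "Main brake caliper faulted" to occurred.
Safety chain unavailable [OR]: Pitch battery failed=occurs, Lower safety PLC is out=not, Rotor brake is down=not, Contactor failed=occurs → at least one input occurs → occurs.
Converter path lost [AND]: Auxiliary encoder is inoperative=occurs, Reserve hydraulic pack fails=not, Yaw brake stuck=occurs → not all inputs occur → does not occur.
Rotor brake down [OR]: Main brake caliper faulted=occurs, Converter path lost=not → at least one input occurs → occurs.
Wind turbine shutdown fails [AND]: Safety chain unavailable=occurs, Rotor brake down=occurs → all inputs occur → occurs.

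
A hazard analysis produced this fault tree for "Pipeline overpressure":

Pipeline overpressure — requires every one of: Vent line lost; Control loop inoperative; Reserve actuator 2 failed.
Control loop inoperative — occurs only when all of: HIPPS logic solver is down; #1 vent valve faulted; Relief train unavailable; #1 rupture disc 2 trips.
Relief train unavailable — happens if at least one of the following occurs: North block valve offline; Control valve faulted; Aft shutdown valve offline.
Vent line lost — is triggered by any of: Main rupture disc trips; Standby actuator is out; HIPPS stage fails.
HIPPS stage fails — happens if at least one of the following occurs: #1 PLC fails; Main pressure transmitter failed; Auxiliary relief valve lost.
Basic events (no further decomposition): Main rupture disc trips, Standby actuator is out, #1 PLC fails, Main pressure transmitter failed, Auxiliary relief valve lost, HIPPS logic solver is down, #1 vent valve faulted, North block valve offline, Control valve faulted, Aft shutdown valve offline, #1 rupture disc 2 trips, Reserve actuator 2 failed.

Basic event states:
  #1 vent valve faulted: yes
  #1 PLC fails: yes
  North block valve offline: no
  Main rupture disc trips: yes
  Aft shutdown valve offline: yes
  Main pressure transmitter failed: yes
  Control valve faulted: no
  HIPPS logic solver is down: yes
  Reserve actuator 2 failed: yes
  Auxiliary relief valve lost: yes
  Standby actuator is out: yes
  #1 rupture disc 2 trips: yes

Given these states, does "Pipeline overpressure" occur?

HIPPS stage fails [OR]: #1 PLC fails=occurs, Main pressure transmitter failed=occurs, Auxiliary relief valve lost=occurs → at least one input occurs → occurs.
Vent line lost [OR]: Main rupture disc trips=occurs, Standby actuator is out=occurs, HIPPS stage fails=occurs → at least one input occurs → occurs.
Relief train unavailable [OR]: North block valve offline=not, Control valve faulted=not, Aft shutdown valve offline=occurs → at least one input occurs → occurs.
Control loop inoperative [AND]: HIPPS logic solver is down=occurs, #1 vent valve faulted=occurs, Relief train unavailable=occurs, #1 rupture disc 2 trips=occurs → all inputs occur → occurs.
Pipeline overpressure [AND]: Vent line lost=occurs, Control loop inoperative=occurs, Reserve actuator 2 failed=occurs → all inputs occur → occurs.

Yes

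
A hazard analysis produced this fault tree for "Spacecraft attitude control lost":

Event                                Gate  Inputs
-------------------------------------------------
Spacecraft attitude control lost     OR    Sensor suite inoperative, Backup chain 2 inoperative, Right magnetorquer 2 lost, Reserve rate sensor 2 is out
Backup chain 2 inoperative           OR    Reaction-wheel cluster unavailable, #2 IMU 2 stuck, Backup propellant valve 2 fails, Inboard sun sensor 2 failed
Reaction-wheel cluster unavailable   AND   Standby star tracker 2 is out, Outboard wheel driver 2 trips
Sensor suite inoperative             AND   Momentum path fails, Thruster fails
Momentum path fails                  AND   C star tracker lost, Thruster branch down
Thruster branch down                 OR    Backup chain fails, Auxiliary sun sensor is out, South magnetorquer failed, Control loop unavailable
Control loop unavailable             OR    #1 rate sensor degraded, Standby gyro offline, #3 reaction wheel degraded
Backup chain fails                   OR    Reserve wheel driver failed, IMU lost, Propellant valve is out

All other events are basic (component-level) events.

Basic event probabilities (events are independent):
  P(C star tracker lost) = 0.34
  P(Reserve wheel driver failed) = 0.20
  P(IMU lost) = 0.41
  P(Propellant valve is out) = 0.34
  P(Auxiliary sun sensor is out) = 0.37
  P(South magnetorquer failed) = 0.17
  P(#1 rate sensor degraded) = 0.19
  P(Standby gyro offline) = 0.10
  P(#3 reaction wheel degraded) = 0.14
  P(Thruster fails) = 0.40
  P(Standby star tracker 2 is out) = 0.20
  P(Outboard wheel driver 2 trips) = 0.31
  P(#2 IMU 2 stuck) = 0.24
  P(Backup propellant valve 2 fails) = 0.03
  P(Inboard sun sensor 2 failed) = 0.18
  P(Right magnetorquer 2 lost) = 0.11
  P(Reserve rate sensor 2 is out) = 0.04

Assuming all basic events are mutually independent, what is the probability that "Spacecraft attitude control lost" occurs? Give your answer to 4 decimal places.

0.5747

P(Backup chain fails) [OR] = 1 − (1−0.20) × (1−0.41) × (1−0.34) = 0.688480
P(Control loop unavailable) [OR] = 1 − (1−0.19) × (1−0.10) × (1−0.14) = 0.373060
P(Thruster branch down) [OR] = 1 − (1−0.688480) × (1−0.37) × (1−0.17) × (1−0.373060) = 0.897875
P(Momentum path fails) [AND] = 0.34 × 0.897875 = 0.305278
P(Sensor suite inoperative) [AND] = 0.305278 × 0.40 = 0.122111
P(Reaction-wheel cluster unavailable) [AND] = 0.20 × 0.31 = 0.062000
P(Backup chain 2 inoperative) [OR] = 1 − (1−0.062000) × (1−0.24) × (1−0.03) × (1−0.18) = 0.432975
P(Spacecraft attitude control lost) [OR] = 1 − (1−0.122111) × (1−0.432975) × (1−0.11) × (1−0.04) = 0.574692
Rounded to 4 decimal places: P(Spacecraft attitude control lost) ≈ 0.5747.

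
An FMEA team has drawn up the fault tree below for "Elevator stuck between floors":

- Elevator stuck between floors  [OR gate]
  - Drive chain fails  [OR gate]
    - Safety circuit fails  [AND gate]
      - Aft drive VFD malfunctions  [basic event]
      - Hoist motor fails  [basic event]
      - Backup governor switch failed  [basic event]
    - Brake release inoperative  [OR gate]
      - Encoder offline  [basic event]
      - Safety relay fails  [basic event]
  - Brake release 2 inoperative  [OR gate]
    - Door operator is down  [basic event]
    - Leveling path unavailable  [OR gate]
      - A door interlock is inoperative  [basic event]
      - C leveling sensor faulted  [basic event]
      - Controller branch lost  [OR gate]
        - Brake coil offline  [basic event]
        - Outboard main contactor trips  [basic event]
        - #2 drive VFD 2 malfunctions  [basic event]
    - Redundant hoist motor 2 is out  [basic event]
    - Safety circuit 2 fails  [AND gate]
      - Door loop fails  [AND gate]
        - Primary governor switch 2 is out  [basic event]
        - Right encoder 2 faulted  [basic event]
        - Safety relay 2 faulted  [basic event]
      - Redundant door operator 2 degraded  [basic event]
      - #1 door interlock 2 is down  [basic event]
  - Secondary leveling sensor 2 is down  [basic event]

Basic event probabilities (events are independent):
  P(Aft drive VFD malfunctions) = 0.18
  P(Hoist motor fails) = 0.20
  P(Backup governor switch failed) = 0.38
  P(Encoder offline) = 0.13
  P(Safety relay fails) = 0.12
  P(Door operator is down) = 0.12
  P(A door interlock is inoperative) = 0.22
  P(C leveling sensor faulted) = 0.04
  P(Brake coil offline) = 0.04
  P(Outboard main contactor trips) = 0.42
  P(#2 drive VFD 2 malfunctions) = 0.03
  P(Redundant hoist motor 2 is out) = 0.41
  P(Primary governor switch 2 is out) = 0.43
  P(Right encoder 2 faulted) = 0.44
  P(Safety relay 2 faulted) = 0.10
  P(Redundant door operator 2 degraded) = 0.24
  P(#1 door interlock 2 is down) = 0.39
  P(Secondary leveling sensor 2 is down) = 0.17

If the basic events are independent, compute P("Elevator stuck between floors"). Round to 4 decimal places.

0.8686

P(Safety circuit fails) [AND] = 0.18 × 0.20 × 0.38 = 0.013680
P(Brake release inoperative) [OR] = 1 − (1−0.13) × (1−0.12) = 0.234400
P(Drive chain fails) [OR] = 1 − (1−0.013680) × (1−0.234400) = 0.244873
P(Controller branch lost) [OR] = 1 − (1−0.04) × (1−0.42) × (1−0.03) = 0.459904
P(Leveling path unavailable) [OR] = 1 − (1−0.22) × (1−0.04) × (1−0.459904) = 0.595576
P(Door loop fails) [AND] = 0.43 × 0.44 × 0.10 = 0.018920
P(Safety circuit 2 fails) [AND] = 0.018920 × 0.24 × 0.39 = 0.001771
P(Brake release 2 inoperative) [OR] = 1 − (1−0.12) × (1−0.595576) × (1−0.41) × (1−0.001771) = 0.790395
P(Elevator stuck between floors) [OR] = 1 − (1−0.244873) × (1−0.790395) × (1−0.17) = 0.868629
Rounded to 4 decimal places: P(Elevator stuck between floors) ≈ 0.8686.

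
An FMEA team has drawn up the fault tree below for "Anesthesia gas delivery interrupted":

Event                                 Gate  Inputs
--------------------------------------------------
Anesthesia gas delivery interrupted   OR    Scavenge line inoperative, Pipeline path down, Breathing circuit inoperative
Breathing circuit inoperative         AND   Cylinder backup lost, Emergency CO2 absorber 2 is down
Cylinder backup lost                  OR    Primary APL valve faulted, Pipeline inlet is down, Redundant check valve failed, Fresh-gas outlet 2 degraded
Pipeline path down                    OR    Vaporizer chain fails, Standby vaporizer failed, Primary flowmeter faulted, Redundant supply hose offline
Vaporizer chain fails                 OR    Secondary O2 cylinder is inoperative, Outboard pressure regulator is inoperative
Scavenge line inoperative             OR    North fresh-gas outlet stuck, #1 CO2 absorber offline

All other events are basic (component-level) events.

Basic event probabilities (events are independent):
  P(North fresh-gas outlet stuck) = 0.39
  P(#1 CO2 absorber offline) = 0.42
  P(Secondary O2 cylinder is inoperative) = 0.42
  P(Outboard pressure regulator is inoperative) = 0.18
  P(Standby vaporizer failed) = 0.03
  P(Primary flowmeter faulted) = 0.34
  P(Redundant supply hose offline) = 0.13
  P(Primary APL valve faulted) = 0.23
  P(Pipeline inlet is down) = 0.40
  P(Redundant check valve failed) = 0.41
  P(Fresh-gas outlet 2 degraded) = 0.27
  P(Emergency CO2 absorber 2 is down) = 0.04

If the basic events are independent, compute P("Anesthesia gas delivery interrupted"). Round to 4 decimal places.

P(Scavenge line inoperative) [OR] = 1 − (1−0.39) × (1−0.42) = 0.646200
P(Vaporizer chain fails) [OR] = 1 − (1−0.42) × (1−0.18) = 0.524400
P(Pipeline path down) [OR] = 1 − (1−0.524400) × (1−0.03) × (1−0.34) × (1−0.13) = 0.735103
P(Cylinder backup lost) [OR] = 1 − (1−0.23) × (1−0.40) × (1−0.41) × (1−0.27) = 0.801017
P(Breathing circuit inoperative) [AND] = 0.801017 × 0.04 = 0.032041
P(Anesthesia gas delivery interrupted) [OR] = 1 − (1−0.646200) × (1−0.735103) × (1−0.032041) = 0.909282
Rounded to 4 decimal places: P(Anesthesia gas delivery interrupted) ≈ 0.9093.

0.9093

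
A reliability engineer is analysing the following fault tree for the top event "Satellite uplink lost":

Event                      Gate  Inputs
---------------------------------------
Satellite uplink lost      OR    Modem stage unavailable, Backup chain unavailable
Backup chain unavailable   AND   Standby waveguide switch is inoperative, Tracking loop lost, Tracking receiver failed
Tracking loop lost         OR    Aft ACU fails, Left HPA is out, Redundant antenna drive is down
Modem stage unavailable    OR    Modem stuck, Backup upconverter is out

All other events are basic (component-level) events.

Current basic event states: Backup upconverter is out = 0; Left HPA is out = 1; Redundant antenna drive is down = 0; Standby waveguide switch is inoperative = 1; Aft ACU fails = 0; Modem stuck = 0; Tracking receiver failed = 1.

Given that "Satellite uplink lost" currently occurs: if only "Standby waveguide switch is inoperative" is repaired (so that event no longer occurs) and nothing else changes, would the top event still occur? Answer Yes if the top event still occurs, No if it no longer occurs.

No

Counterfactual: set "Standby waveguide switch is inoperative" to not occurred.
Modem stage unavailable [OR]: Modem stuck=not, Backup upconverter is out=not → no input occurs → does not occur.
Tracking loop lost [OR]: Aft ACU fails=not, Left HPA is out=occurs, Redundant antenna drive is down=not → at least one input occurs → occurs.
Backup chain unavailable [AND]: Standby waveguide switch is inoperative=not, Tracking loop lost=occurs, Tracking receiver failed=occurs → not all inputs occur → does not occur.
Satellite uplink lost [OR]: Modem stage unavailable=not, Backup chain unavailable=not → no input occurs → does not occur.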